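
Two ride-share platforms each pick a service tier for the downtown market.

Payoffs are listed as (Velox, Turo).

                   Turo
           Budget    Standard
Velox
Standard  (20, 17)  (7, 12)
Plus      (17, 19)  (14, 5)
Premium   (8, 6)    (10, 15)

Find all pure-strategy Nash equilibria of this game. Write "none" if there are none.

(Standard, Budget): Velox gets 20, best alternative 17; Turo gets 17, best alternative 12. No profitable deviation — NE.
(Standard, Standard): Velox can switch to Plus (7 → 14). Not NE.
(Plus, Budget): Velox can switch to Standard (17 → 20). Not NE.
(Plus, Standard): Turo can switch to Budget (5 → 19). Not NE.
(Premium, Budget): Velox can switch to Standard (8 → 20). Not NE.
(Premium, Standard): Velox can switch to Plus (10 → 14). Not NE.

The unique pure-strategy Nash equilibrium is (Standard, Budget).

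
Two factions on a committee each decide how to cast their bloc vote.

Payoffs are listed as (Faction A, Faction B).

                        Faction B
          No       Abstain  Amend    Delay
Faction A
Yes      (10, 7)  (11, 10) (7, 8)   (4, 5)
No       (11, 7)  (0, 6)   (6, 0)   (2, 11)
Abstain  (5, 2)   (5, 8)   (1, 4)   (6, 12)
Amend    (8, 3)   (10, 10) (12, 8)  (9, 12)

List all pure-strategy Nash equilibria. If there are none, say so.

Faction A against No: payoffs 10, 11, 5, 8 → best response No.
Faction A against Abstain: payoffs 11, 0, 5, 10 → best response Yes.
Faction A against Amend: payoffs 7, 6, 1, 12 → best response Amend.
Faction A against Delay: payoffs 4, 2, 6, 9 → best response Amend.
Faction B against Yes: payoffs 7, 10, 8, 5 → best response Abstain.
Faction B against No: payoffs 7, 6, 0, 11 → best response Delay.
Faction B against Abstain: payoffs 2, 8, 4, 12 → best response Delay.
Faction B against Amend: payoffs 3, 10, 8, 12 → best response Delay.
Mutual best responses: (Yes, Abstain); (Amend, Delay).

The pure Nash equilibria are (Yes, Abstain); (Amend, Delay).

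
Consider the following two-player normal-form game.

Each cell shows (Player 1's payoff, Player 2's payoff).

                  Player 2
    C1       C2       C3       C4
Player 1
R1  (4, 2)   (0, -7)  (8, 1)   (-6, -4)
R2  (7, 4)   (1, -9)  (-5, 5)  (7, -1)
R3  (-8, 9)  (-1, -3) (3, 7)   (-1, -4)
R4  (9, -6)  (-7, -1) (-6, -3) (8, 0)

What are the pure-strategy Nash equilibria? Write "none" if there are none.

The unique pure-strategy Nash equilibrium is (R4, C4).

Check each profile: it is a Nash equilibrium iff no player can strictly gain by switching unilaterally.
(R1, C1): Player 1 can switch to R2 (4 → 7). Not NE.
(R1, C2): Player 1 can switch to R2 (0 → 1). Not NE.
(R1, C3): Player 2 can switch to C1 (1 → 2). Not NE.
(R1, C4): Player 1 can switch to R2 (-6 → 7). Not NE.
(R2, C1): Player 1 can switch to R4 (7 → 9). Not NE.
(R2, C2): Player 2 can switch to C1 (-9 → 4). Not NE.
(R2, C3): Player 1 can switch to R1 (-5 → 8). Not NE.
(R2, C4): Player 1 can switch to R4 (7 → 8). Not NE.
(R3, C1): Player 1 can switch to R1 (-8 → 4). Not NE.
(R3, C2): Player 1 can switch to R1 (-1 → 0). Not NE.
(R4, C4): Player 1 gets 8, best alternative 7; Player 2 gets 0, best alternative -1. No profitable deviation — NE.
(The remaining 5 profiles each have a profitable deviation by the same check.)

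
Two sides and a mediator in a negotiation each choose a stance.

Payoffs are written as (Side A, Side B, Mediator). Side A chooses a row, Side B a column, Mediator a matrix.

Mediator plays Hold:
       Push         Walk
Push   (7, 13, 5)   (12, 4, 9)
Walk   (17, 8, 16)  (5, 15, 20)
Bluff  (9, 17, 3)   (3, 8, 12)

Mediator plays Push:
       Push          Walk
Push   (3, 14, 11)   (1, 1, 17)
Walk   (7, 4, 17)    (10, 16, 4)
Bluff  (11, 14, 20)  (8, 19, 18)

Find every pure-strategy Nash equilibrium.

(Push, Push, Hold): Side A can switch to Walk (7 → 17). Not NE.
(Push, Push, Push): Side A can switch to Walk (3 → 7). Not NE.
(Push, Walk, Hold): Side B can switch to Push (4 → 13). Not NE.
(Push, Walk, Push): Side A can switch to Walk (1 → 10). Not NE.
(Walk, Push, Hold): Side B can switch to Walk (8 → 15). Not NE.
(Walk, Push, Push): Side A can switch to Bluff (7 → 11). Not NE.
(Walk, Walk, Hold): Side A can switch to Push (5 → 12). Not NE.
(Walk, Walk, Push): Mediator can switch to Hold (4 → 20). Not NE.
(Bluff, Push, Hold): Side A can switch to Walk (9 → 17). Not NE.
(Bluff, Push, Push): Side B can switch to Walk (14 → 19). Not NE.
(Bluff, Walk, Hold): Side A can switch to Push (3 → 12). Not NE.
(Bluff, Walk, Push): Side A can switch to Walk (8 → 10). Not NE.

none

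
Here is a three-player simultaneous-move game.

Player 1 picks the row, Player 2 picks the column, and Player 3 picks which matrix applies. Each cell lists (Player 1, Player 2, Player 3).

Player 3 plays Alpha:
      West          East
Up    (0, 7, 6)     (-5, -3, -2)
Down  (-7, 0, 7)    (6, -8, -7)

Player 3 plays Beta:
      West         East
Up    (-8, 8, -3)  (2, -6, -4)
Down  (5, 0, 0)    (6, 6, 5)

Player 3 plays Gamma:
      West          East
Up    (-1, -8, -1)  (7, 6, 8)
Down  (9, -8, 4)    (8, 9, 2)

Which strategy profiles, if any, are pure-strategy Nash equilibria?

Pure-strategy Nash equilibria: (Up, West, Alpha) and (Down, East, Beta)

(Up, West, Alpha): Player 1 gets 0, best alternative -7; Player 2 gets 7, best alternative -3; Player 3 gets 6, best alternative -1. No profitable deviation — NE.
(Up, West, Beta): Player 1 can switch to Down (-8 → 5). Not NE.
(Up, West, Gamma): Player 1 can switch to Down (-1 → 9). Not NE.
(Up, East, Alpha): Player 1 can switch to Down (-5 → 6). Not NE.
(Up, East, Beta): Player 1 can switch to Down (2 → 6). Not NE.
(Up, East, Gamma): Player 1 can switch to Down (7 → 8). Not NE.
(Down, West, Alpha): Player 1 can switch to Up (-7 → 0). Not NE.
(Down, West, Beta): Player 2 can switch to East (0 → 6). Not NE.
(Down, West, Gamma): Player 2 can switch to East (-8 → 9). Not NE.
(Down, East, Beta): Player 1 gets 6, best alternative 2; Player 2 gets 6, best alternative 0; Player 3 gets 5, best alternative 2. No profitable deviation — NE.
(The remaining 2 profiles each have a profitable deviation by the same check.)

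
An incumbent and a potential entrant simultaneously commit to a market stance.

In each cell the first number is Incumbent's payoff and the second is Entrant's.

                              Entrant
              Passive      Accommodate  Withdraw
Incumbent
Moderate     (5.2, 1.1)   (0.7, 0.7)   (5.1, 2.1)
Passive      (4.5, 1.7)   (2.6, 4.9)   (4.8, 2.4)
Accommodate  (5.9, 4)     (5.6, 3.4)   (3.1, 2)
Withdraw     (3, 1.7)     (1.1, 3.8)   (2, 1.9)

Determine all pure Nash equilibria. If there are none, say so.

Mark each player's best response to every combination of opponents' strategies; a profile where every player is best-responding is a pure Nash equilibrium.
Incumbent against Passive: payoffs 5.2, 4.5, 5.9, 3 → best response Accommodate.
Incumbent against Accommodate: payoffs 0.7, 2.6, 5.6, 1.1 → best response Accommodate.
Incumbent against Withdraw: payoffs 5.1, 4.8, 3.1, 2 → best response Moderate.
Entrant against Moderate: payoffs 1.1, 0.7, 2.1 → best response Withdraw.
Entrant against Passive: payoffs 1.7, 4.9, 2.4 → best response Accommodate.
Entrant against Accommodate: payoffs 4, 3.4, 2 → best response Passive.
Entrant against Withdraw: payoffs 1.7, 3.8, 1.9 → best response Accommodate.
Mutual best responses: (Moderate, Withdraw); (Accommodate, Passive).

Pure-strategy Nash equilibria: (Moderate, Withdraw) and (Accommodate, Passive)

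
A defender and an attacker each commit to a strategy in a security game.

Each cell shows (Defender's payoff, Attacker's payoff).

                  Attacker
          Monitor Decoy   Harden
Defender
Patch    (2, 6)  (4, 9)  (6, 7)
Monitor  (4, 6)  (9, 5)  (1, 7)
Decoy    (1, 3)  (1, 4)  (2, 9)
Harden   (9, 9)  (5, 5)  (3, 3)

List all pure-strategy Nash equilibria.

(Patch, Monitor): Defender can switch to Monitor (2 → 4). Not NE.
(Patch, Decoy): Defender can switch to Monitor (4 → 9). Not NE.
(Patch, Harden): Attacker can switch to Decoy (7 → 9). Not NE.
(Monitor, Monitor): Defender can switch to Harden (4 → 9). Not NE.
(Monitor, Decoy): Attacker can switch to Monitor (5 → 6). Not NE.
(Monitor, Harden): Defender can switch to Patch (1 → 6). Not NE.
(Decoy, Monitor): Defender can switch to Patch (1 → 2). Not NE.
(Decoy, Decoy): Defender can switch to Patch (1 → 4). Not NE.
(Decoy, Harden): Defender can switch to Patch (2 → 6). Not NE.
(Harden, Monitor): Defender gets 9, best alternative 4; Attacker gets 9, best alternative 5. No profitable deviation — NE.
(Harden, Decoy): Defender can switch to Monitor (5 → 9). Not NE.
(Harden, Harden): Defender can switch to Patch (3 → 6). Not NE.

Pure NE: (Harden, Monitor)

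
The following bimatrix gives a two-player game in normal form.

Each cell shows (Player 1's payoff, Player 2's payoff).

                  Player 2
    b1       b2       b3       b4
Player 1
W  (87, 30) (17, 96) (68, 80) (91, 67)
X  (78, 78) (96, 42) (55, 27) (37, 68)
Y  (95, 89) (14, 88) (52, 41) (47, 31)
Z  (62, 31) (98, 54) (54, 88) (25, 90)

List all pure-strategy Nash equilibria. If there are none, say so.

Pure NE: (Y, b1)

(W, b1): Player 1 can switch to Y (87 → 95). Not NE.
(W, b2): Player 1 can switch to X (17 → 96). Not NE.
(W, b3): Player 2 can switch to b2 (80 → 96). Not NE.
(W, b4): Player 2 can switch to b2 (67 → 96). Not NE.
(X, b1): Player 1 can switch to W (78 → 87). Not NE.
(X, b2): Player 1 can switch to Z (96 → 98). Not NE.
(X, b3): Player 1 can switch to W (55 → 68). Not NE.
(X, b4): Player 1 can switch to W (37 → 91). Not NE.
(Y, b1): Player 1 gets 95, best alternative 87; Player 2 gets 89, best alternative 88. No profitable deviation — NE.
(Y, b2): Player 1 can switch to W (14 → 17). Not NE.
(Y, b3): Player 1 can switch to W (52 → 68). Not NE.
(The remaining 5 profiles each have a profitable deviation by the same check.)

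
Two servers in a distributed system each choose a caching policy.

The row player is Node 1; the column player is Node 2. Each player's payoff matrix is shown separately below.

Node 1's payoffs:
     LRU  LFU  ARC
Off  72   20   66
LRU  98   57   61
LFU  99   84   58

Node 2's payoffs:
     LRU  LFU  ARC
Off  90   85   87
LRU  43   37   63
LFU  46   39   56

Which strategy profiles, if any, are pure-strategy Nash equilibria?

Node 1 against LRU: payoffs 72, 98, 99 → best response LFU.
Node 1 against LFU: payoffs 20, 57, 84 → best response LFU.
Node 1 against ARC: payoffs 66, 61, 58 → best response Off.
Node 2 against Off: payoffs 90, 85, 87 → best response LRU.
Node 2 against LRU: payoffs 43, 37, 63 → best response ARC.
Node 2 against LFU: payoffs 46, 39, 56 → best response ARC.
No profile is a mutual best response for all players.

No pure-strategy Nash equilibrium.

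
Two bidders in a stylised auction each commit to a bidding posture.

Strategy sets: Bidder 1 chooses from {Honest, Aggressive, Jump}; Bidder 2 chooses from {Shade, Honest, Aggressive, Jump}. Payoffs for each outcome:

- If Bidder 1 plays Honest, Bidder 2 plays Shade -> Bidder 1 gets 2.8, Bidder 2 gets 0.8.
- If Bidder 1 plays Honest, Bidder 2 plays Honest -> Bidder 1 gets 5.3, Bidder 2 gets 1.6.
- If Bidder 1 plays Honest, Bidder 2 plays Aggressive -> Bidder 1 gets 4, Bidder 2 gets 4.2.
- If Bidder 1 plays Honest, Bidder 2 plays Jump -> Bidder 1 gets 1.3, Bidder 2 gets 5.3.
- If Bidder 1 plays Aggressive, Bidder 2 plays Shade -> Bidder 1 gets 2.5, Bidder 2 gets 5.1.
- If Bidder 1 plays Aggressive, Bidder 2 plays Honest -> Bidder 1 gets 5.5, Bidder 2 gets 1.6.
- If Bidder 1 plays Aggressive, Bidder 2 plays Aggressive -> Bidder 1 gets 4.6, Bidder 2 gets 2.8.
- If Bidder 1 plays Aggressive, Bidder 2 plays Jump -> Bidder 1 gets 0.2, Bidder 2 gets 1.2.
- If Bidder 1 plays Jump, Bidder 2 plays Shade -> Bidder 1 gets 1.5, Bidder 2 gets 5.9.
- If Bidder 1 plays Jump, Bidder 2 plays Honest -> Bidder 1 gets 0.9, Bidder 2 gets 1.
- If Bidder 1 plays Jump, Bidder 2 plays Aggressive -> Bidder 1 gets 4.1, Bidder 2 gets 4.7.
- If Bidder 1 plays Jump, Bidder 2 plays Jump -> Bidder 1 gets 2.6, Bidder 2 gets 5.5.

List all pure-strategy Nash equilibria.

This game has no pure Nash equilibrium.

Mark each player's best response to every combination of opponents' strategies; a profile where every player is best-responding is a pure Nash equilibrium.
Bidder 1 against Shade: payoffs 2.8, 2.5, 1.5 → best response Honest.
Bidder 1 against Honest: payoffs 5.3, 5.5, 0.9 → best response Aggressive.
Bidder 1 against Aggressive: payoffs 4, 4.6, 4.1 → best response Aggressive.
Bidder 1 against Jump: payoffs 1.3, 0.2, 2.6 → best response Jump.
Bidder 2 against Honest: payoffs 0.8, 1.6, 4.2, 5.3 → best response Jump.
Bidder 2 against Aggressive: payoffs 5.1, 1.6, 2.8, 1.2 → best response Shade.
Bidder 2 against Jump: payoffs 5.9, 1, 4.7, 5.5 → best response Shade.
No profile is a mutual best response for all players.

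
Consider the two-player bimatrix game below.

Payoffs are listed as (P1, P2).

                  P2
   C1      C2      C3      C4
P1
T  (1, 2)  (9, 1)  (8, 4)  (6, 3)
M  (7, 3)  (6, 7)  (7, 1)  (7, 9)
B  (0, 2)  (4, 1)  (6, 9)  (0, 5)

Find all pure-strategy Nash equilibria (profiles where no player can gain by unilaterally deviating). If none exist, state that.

The pure Nash equilibria are (T, C3) and (M, C4).

P1 against C1: payoffs 1, 7, 0 → best response M.
P1 against C2: payoffs 9, 6, 4 → best response T.
P1 against C3: payoffs 8, 7, 6 → best response T.
P1 against C4: payoffs 6, 7, 0 → best response M.
P2 against T: payoffs 2, 1, 4, 3 → best response C3.
P2 against M: payoffs 3, 7, 1, 9 → best response C4.
P2 against B: payoffs 2, 1, 9, 5 → best response C3.
Mutual best responses: (T, C3); (M, C4).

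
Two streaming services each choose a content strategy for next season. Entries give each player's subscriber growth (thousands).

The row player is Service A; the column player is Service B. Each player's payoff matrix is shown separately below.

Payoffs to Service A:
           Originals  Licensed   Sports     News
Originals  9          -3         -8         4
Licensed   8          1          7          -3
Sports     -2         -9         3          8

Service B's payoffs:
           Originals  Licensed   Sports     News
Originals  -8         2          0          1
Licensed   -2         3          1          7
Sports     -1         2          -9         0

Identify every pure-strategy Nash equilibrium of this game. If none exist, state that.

For each player, find the best response to each opponent profile; mutual best responses are the pure NE.
Service A against Originals: payoffs 9, 8, -2 → best response Originals.
Service A against Licensed: payoffs -3, 1, -9 → best response Licensed.
Service A against Sports: payoffs -8, 7, 3 → best response Licensed.
Service A against News: payoffs 4, -3, 8 → best response Sports.
Service B against Originals: payoffs -8, 2, 0, 1 → best response Licensed.
Service B against Licensed: payoffs -2, 3, 1, 7 → best response News.
Service B against Sports: payoffs -1, 2, -9, 0 → best response Licensed.
No profile is a mutual best response for all players.

This game has no pure Nash equilibrium.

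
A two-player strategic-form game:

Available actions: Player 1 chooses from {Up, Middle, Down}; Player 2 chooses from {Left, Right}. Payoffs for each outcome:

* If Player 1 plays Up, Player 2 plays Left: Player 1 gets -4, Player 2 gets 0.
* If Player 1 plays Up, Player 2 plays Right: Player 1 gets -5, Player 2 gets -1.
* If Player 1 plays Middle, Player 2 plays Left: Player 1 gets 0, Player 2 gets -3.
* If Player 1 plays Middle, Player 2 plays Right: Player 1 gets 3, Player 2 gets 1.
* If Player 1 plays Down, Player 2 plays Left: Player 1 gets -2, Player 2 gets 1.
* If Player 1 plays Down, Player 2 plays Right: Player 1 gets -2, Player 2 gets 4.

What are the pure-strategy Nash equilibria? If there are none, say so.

The unique pure-strategy Nash equilibrium is (Middle, Right).

For each strategy profile, look for a profitable unilateral deviation.
(Up, Left): Player 1 can switch to Middle (-4 → 0). Not NE.
(Up, Right): Player 1 can switch to Middle (-5 → 3). Not NE.
(Middle, Left): Player 2 can switch to Right (-3 → 1). Not NE.
(Middle, Right): Player 1 gets 3, best alternative -2; Player 2 gets 1, best alternative -3. No profitable deviation — NE.
(Down, Left): Player 1 can switch to Middle (-2 → 0). Not NE.
(Down, Right): Player 1 can switch to Middle (-2 → 3). Not NE.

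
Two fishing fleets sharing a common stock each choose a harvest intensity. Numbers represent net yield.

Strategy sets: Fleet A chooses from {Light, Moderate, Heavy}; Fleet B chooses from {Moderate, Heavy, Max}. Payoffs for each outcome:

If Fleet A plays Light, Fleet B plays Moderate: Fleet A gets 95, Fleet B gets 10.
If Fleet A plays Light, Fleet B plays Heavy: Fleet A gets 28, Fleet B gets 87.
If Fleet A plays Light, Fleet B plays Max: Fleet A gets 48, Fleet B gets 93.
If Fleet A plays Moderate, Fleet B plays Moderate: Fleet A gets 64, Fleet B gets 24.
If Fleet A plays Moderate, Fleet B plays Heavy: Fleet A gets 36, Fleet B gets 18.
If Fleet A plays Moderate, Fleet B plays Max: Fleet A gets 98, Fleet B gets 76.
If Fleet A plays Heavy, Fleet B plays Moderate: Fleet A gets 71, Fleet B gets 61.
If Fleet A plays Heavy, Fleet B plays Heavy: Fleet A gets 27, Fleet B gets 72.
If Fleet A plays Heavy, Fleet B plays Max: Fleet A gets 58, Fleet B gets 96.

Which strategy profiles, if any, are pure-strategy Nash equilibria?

The unique pure-strategy Nash equilibrium is (Moderate, Max).

(Light, Moderate): Fleet B can switch to Heavy (10 → 87). Not NE.
(Light, Heavy): Fleet A can switch to Moderate (28 → 36). Not NE.
(Light, Max): Fleet A can switch to Moderate (48 → 98). Not NE.
(Moderate, Moderate): Fleet A can switch to Light (64 → 95). Not NE.
(Moderate, Heavy): Fleet B can switch to Moderate (18 → 24). Not NE.
(Moderate, Max): Fleet A gets 98, best alternative 58; Fleet B gets 76, best alternative 24. No profitable deviation — NE.
(Heavy, Moderate): Fleet A can switch to Light (71 → 95). Not NE.
(Heavy, Heavy): Fleet A can switch to Light (27 → 28). Not NE.
(Heavy, Max): Fleet A can switch to Moderate (58 → 98). Not NE.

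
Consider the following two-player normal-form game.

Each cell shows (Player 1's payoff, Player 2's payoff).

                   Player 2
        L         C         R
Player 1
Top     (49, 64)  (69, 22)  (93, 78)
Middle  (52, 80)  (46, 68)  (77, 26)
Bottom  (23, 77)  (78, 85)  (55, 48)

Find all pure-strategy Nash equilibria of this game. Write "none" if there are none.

Check each profile: it is a Nash equilibrium iff no player can strictly gain by switching unilaterally.
(Top, L): Player 1 can switch to Middle (49 → 52). Not NE.
(Top, C): Player 1 can switch to Bottom (69 → 78). Not NE.
(Top, R): Player 1 gets 93, best alternative 77; Player 2 gets 78, best alternative 64. No profitable deviation — NE.
(Middle, L): Player 1 gets 52, best alternative 49; Player 2 gets 80, best alternative 68. No profitable deviation — NE.
(Middle, C): Player 1 can switch to Top (46 → 69). Not NE.
(Middle, R): Player 1 can switch to Top (77 → 93). Not NE.
(Bottom, L): Player 1 can switch to Top (23 → 49). Not NE.
(Bottom, C): Player 1 gets 78, best alternative 69; Player 2 gets 85, best alternative 77. No profitable deviation — NE.
(Bottom, R): Player 1 can switch to Top (55 → 93). Not NE.

Pure-strategy Nash equilibria: (Top, R); (Middle, L); (Bottom, C)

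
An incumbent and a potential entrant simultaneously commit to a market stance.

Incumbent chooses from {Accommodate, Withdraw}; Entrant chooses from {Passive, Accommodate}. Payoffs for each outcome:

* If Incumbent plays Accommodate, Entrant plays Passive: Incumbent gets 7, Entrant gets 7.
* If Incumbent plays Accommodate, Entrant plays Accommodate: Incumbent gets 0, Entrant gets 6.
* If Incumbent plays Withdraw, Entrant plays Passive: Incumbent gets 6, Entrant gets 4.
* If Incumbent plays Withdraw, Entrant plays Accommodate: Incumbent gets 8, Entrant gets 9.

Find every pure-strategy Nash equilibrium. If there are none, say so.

(Accommodate, Passive): Incumbent gets 7, best alternative 6; Entrant gets 7, best alternative 6. No profitable deviation — NE.
(Accommodate, Accommodate): Incumbent can switch to Withdraw (0 → 8). Not NE.
(Withdraw, Passive): Incumbent can switch to Accommodate (6 → 7). Not NE.
(Withdraw, Accommodate): Incumbent gets 8, best alternative 0; Entrant gets 9, best alternative 4. No profitable deviation — NE.

The pure Nash equilibria are (Accommodate, Passive) and (Withdraw, Accommodate).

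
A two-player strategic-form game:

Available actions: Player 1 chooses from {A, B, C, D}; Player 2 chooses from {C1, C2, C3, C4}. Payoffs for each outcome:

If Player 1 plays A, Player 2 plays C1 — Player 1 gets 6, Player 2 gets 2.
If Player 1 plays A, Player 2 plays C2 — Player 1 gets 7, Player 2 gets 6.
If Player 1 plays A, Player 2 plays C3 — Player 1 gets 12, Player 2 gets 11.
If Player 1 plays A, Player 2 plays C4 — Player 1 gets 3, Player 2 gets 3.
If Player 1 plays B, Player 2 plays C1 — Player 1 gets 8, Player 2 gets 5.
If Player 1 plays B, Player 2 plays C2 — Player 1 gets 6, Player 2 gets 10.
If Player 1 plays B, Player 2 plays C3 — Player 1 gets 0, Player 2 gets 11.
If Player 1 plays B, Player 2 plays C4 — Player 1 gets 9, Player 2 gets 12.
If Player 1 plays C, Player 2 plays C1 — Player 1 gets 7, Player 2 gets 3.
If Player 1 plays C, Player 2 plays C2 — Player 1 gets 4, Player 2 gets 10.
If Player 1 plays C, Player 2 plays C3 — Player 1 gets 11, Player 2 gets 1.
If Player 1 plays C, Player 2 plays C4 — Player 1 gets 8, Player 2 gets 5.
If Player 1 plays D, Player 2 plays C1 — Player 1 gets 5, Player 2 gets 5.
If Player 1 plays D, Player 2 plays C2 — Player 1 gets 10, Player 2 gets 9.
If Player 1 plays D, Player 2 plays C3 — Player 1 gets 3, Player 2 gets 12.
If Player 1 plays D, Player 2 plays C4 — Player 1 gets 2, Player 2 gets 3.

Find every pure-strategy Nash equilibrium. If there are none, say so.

Player 1 against C1: payoffs 6, 8, 7, 5 → best response B.
Player 1 against C2: payoffs 7, 6, 4, 10 → best response D.
Player 1 against C3: payoffs 12, 0, 11, 3 → best response A.
Player 1 against C4: payoffs 3, 9, 8, 2 → best response B.
Player 2 against A: payoffs 2, 6, 11, 3 → best response C3.
Player 2 against B: payoffs 5, 10, 11, 12 → best response C4.
Player 2 against C: payoffs 3, 10, 1, 5 → best response C2.
Player 2 against D: payoffs 5, 9, 12, 3 → best response C3.
Mutual best responses: (A, C3); (B, C4).

Pure-strategy Nash equilibria: (A, C3) and (B, C4)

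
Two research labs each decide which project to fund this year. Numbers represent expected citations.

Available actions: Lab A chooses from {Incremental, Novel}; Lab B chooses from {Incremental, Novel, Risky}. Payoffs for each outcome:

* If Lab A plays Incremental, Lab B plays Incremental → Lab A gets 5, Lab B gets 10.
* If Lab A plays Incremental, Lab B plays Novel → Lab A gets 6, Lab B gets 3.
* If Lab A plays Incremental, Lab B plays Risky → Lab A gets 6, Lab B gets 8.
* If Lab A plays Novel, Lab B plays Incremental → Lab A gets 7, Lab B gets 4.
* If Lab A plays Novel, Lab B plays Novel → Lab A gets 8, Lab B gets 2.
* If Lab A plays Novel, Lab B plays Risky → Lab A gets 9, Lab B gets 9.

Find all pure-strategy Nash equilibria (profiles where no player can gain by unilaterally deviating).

For each player, find the best response to each opponent profile; mutual best responses are the pure NE.
Lab A against Incremental: payoffs 5, 7 → best response Novel.
Lab A against Novel: payoffs 6, 8 → best response Novel.
Lab A against Risky: payoffs 6, 9 → best response Novel.
Lab B against Incremental: payoffs 10, 3, 8 → best response Incremental.
Lab B against Novel: payoffs 4, 2, 9 → best response Risky.
Mutual best responses: (Novel, Risky).

(Novel, Risky)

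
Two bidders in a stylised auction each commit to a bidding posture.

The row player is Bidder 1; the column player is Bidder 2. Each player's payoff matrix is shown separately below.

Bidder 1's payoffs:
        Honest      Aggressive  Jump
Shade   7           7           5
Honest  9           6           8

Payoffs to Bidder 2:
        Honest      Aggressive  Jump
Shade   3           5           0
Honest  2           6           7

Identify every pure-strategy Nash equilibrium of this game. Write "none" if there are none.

(Shade, Aggressive); (Honest, Jump)

Check each profile: it is a Nash equilibrium iff no player can strictly gain by switching unilaterally.
(Shade, Honest): Bidder 1 can switch to Honest (7 → 9). Not NE.
(Shade, Aggressive): Bidder 1 gets 7, best alternative 6; Bidder 2 gets 5, best alternative 3. No profitable deviation — NE.
(Shade, Jump): Bidder 1 can switch to Honest (5 → 8). Not NE.
(Honest, Honest): Bidder 2 can switch to Aggressive (2 → 6). Not NE.
(Honest, Aggressive): Bidder 1 can switch to Shade (6 → 7). Not NE.
(Honest, Jump): Bidder 1 gets 8, best alternative 5; Bidder 2 gets 7, best alternative 6. No profitable deviation — NE.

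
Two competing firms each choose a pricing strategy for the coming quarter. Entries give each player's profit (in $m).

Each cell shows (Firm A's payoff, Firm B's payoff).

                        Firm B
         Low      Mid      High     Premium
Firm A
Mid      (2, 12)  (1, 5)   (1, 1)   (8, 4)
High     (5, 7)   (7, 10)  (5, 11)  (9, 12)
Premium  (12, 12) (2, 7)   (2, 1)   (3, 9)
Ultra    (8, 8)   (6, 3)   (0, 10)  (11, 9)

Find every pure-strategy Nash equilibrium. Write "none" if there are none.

(Mid, Low): Firm A can switch to High (2 → 5). Not NE.
(Mid, Mid): Firm A can switch to High (1 → 7). Not NE.
(Mid, High): Firm A can switch to High (1 → 5). Not NE.
(Mid, Premium): Firm A can switch to High (8 → 9). Not NE.
(High, Low): Firm A can switch to Premium (5 → 12). Not NE.
(High, Mid): Firm B can switch to High (10 → 11). Not NE.
(Premium, Low): Firm A gets 12, best alternative 8; Firm B gets 12, best alternative 9. No profitable deviation — NE.
(The remaining 9 profiles each have a profitable deviation by the same check.)

(Premium, Low)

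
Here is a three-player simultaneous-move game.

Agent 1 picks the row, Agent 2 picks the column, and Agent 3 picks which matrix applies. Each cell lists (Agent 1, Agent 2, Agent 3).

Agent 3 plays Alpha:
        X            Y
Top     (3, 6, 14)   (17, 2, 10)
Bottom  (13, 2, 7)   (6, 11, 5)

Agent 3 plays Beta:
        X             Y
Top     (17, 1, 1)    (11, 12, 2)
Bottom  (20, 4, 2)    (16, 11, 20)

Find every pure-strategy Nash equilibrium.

Pure NE: (Bottom, Y, Beta)

Check each profile: it is a Nash equilibrium iff no player can strictly gain by switching unilaterally.
(Top, X, Alpha): Agent 1 can switch to Bottom (3 → 13). Not NE.
(Top, X, Beta): Agent 1 can switch to Bottom (17 → 20). Not NE.
(Top, Y, Alpha): Agent 2 can switch to X (2 → 6). Not NE.
(Top, Y, Beta): Agent 1 can switch to Bottom (11 → 16). Not NE.
(Bottom, X, Alpha): Agent 2 can switch to Y (2 → 11). Not NE.
(Bottom, X, Beta): Agent 2 can switch to Y (4 → 11). Not NE.
(Bottom, Y, Alpha): Agent 1 can switch to Top (6 → 17). Not NE.
(Bottom, Y, Beta): Agent 1 gets 16, best alternative 11; Agent 2 gets 11, best alternative 4; Agent 3 gets 20, best alternative 5. No profitable deviation — NE.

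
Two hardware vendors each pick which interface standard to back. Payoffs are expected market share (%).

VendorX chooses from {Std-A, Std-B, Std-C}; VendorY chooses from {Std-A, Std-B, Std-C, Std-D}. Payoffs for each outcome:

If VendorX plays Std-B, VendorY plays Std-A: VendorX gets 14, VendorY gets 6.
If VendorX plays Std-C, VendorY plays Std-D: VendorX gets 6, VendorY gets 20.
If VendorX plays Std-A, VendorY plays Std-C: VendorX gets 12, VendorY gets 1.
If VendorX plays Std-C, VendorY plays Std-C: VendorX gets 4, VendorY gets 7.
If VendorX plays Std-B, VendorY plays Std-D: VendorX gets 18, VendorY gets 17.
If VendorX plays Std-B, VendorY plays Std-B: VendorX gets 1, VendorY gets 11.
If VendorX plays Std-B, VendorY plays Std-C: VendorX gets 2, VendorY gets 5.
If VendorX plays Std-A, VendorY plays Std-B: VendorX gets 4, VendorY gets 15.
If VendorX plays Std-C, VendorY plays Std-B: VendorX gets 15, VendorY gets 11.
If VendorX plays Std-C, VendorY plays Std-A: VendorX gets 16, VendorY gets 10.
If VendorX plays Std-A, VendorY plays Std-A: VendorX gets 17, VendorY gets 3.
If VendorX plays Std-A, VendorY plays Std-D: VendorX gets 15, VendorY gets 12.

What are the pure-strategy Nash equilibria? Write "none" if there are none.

The unique pure-strategy Nash equilibrium is (Std-B, Std-D).

(Std-A, Std-A): VendorY can switch to Std-B (3 → 15). Not NE.
(Std-A, Std-B): VendorX can switch to Std-C (4 → 15). Not NE.
(Std-A, Std-C): VendorY can switch to Std-A (1 → 3). Not NE.
(Std-A, Std-D): VendorX can switch to Std-B (15 → 18). Not NE.
(Std-B, Std-A): VendorX can switch to Std-A (14 → 17). Not NE.
(Std-B, Std-B): VendorX can switch to Std-A (1 → 4). Not NE.
(Std-B, Std-C): VendorX can switch to Std-A (2 → 12). Not NE.
(Std-B, Std-D): VendorX gets 18, best alternative 15; VendorY gets 17, best alternative 11. No profitable deviation — NE.
(Std-C, Std-A): VendorX can switch to Std-A (16 → 17). Not NE.
(The remaining 3 profiles each have a profitable deviation by the same check.)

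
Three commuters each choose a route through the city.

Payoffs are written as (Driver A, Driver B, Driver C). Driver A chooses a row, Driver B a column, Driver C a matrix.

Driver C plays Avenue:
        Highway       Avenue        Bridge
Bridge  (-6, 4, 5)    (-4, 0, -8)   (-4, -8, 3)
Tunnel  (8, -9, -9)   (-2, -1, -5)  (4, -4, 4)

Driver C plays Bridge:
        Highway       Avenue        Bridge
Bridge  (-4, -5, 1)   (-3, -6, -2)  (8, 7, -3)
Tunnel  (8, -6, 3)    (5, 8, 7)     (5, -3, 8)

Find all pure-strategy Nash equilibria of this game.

(Tunnel, Avenue, Bridge)

Check each profile: it is a Nash equilibrium iff no player can strictly gain by switching unilaterally.
(Bridge, Highway, Avenue): Driver A can switch to Tunnel (-6 → 8). Not NE.
(Bridge, Highway, Bridge): Driver A can switch to Tunnel (-4 → 8). Not NE.
(Bridge, Avenue, Avenue): Driver A can switch to Tunnel (-4 → -2). Not NE.
(Bridge, Avenue, Bridge): Driver A can switch to Tunnel (-3 → 5). Not NE.
(Bridge, Bridge, Avenue): Driver A can switch to Tunnel (-4 → 4). Not NE.
(Bridge, Bridge, Bridge): Driver C can switch to Avenue (-3 → 3). Not NE.
(Tunnel, Avenue, Bridge): Driver A gets 5, best alternative -3; Driver B gets 8, best alternative -3; Driver C gets 7, best alternative -5. No profitable deviation — NE.
(The remaining 5 profiles each have a profitable deviation by the same check.)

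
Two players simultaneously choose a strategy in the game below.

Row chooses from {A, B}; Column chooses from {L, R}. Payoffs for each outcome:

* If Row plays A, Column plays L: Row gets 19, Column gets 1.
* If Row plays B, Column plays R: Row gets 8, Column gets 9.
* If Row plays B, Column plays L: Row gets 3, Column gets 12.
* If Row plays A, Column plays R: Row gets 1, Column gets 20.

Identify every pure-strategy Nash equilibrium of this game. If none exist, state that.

For each player, find the best response to each opponent profile; mutual best responses are the pure NE.
Row against L: payoffs 19, 3 → best response A.
Row against R: payoffs 1, 8 → best response B.
Column against A: payoffs 1, 20 → best response R.
Column against B: payoffs 12, 9 → best response L.
No profile is a mutual best response for all players.

none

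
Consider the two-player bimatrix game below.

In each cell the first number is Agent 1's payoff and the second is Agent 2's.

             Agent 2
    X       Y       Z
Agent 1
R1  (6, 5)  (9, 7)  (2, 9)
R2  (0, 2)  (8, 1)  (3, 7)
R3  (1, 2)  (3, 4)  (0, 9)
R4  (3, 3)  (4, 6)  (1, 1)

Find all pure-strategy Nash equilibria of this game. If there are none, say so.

Agent 1 against X: payoffs 6, 0, 1, 3 → best response R1.
Agent 1 against Y: payoffs 9, 8, 3, 4 → best response R1.
Agent 1 against Z: payoffs 2, 3, 0, 1 → best response R2.
Agent 2 against R1: payoffs 5, 7, 9 → best response Z.
Agent 2 against R2: payoffs 2, 1, 7 → best response Z.
Agent 2 against R3: payoffs 2, 4, 9 → best response Z.
Agent 2 against R4: payoffs 3, 6, 1 → best response Y.
Mutual best responses: (R2, Z).

Pure NE: (R2, Z)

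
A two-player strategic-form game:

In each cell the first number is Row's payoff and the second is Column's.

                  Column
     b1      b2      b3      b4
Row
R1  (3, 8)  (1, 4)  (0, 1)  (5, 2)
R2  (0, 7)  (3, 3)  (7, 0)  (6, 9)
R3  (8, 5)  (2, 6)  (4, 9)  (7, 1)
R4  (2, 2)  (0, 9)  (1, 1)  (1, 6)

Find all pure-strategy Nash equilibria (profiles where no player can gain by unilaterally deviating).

No pure-strategy Nash equilibrium.

Row against b1: payoffs 3, 0, 8, 2 → best response R3.
Row against b2: payoffs 1, 3, 2, 0 → best response R2.
Row against b3: payoffs 0, 7, 4, 1 → best response R2.
Row against b4: payoffs 5, 6, 7, 1 → best response R3.
Column against R1: payoffs 8, 4, 1, 2 → best response b1.
Column against R2: payoffs 7, 3, 0, 9 → best response b4.
Column against R3: payoffs 5, 6, 9, 1 → best response b3.
Column against R4: payoffs 2, 9, 1, 6 → best response b2.
No profile is a mutual best response for all players.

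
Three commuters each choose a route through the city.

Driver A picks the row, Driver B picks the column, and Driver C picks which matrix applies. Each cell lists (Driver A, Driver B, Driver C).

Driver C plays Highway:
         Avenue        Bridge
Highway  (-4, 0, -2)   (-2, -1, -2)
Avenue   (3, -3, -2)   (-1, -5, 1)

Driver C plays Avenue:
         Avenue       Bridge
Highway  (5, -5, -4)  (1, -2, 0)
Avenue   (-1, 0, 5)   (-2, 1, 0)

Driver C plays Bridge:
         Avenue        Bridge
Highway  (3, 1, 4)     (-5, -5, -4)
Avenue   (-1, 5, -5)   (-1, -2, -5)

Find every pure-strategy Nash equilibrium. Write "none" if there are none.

For each strategy profile, look for a profitable unilateral deviation.
(Highway, Avenue, Highway): Driver A can switch to Avenue (-4 → 3). Not NE.
(Highway, Avenue, Avenue): Driver B can switch to Bridge (-5 → -2). Not NE.
(Highway, Avenue, Bridge): Driver A gets 3, best alternative -1; Driver B gets 1, best alternative -5; Driver C gets 4, best alternative -2. No profitable deviation — NE.
(Highway, Bridge, Highway): Driver A can switch to Avenue (-2 → -1). Not NE.
(Highway, Bridge, Avenue): Driver A gets 1, best alternative -2; Driver B gets -2, best alternative -5; Driver C gets 0, best alternative -2. No profitable deviation — NE.
(Highway, Bridge, Bridge): Driver A can switch to Avenue (-5 → -1). Not NE.
(Avenue, Avenue, Highway): Driver C can switch to Avenue (-2 → 5). Not NE.
(Avenue, Avenue, Avenue): Driver A can switch to Highway (-1 → 5). Not NE.
(The remaining 4 profiles each have a profitable deviation by the same check.)

(Highway, Avenue, Bridge) and (Highway, Bridge, Avenue)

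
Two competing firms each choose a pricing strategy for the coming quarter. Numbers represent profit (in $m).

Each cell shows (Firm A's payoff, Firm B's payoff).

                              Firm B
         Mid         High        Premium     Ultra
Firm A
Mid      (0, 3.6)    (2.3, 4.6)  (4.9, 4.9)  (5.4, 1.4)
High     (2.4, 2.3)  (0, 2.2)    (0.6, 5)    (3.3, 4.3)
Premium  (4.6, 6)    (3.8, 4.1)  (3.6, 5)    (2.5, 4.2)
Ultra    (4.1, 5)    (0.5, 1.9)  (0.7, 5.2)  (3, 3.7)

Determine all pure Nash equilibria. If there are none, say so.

Firm A against Mid: payoffs 0, 2.4, 4.6, 4.1 → best response Premium.
Firm A against High: payoffs 2.3, 0, 3.8, 0.5 → best response Premium.
Firm A against Premium: payoffs 4.9, 0.6, 3.6, 0.7 → best response Mid.
Firm A against Ultra: payoffs 5.4, 3.3, 2.5, 3 → best response Mid.
Firm B against Mid: payoffs 3.6, 4.6, 4.9, 1.4 → best response Premium.
Firm B against High: payoffs 2.3, 2.2, 5, 4.3 → best response Premium.
Firm B against Premium: payoffs 6, 4.1, 5, 4.2 → best response Mid.
Firm B against Ultra: payoffs 5, 1.9, 5.2, 3.7 → best response Premium.
Mutual best responses: (Mid, Premium); (Premium, Mid).

(Mid, Premium), (Premium, Mid)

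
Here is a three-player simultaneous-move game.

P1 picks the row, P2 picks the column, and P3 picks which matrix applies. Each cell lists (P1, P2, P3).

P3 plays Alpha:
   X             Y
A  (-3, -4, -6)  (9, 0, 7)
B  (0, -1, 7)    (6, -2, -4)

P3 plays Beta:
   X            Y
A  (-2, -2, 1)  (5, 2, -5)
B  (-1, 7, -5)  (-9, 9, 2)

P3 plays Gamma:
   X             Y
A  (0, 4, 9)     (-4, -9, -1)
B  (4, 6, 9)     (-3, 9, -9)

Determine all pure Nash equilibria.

(A, Y, Alpha)

(A, X, Alpha): P1 can switch to B (-3 → 0). Not NE.
(A, X, Beta): P1 can switch to B (-2 → -1). Not NE.
(A, X, Gamma): P1 can switch to B (0 → 4). Not NE.
(A, Y, Alpha): P1 gets 9, best alternative 6; P2 gets 0, best alternative -4; P3 gets 7, best alternative -1. No profitable deviation — NE.
(A, Y, Beta): P3 can switch to Alpha (-5 → 7). Not NE.
(A, Y, Gamma): P1 can switch to B (-4 → -3). Not NE.
(B, X, Alpha): P3 can switch to Gamma (7 → 9). Not NE.
(The remaining 5 profiles each have a profitable deviation by the same check.)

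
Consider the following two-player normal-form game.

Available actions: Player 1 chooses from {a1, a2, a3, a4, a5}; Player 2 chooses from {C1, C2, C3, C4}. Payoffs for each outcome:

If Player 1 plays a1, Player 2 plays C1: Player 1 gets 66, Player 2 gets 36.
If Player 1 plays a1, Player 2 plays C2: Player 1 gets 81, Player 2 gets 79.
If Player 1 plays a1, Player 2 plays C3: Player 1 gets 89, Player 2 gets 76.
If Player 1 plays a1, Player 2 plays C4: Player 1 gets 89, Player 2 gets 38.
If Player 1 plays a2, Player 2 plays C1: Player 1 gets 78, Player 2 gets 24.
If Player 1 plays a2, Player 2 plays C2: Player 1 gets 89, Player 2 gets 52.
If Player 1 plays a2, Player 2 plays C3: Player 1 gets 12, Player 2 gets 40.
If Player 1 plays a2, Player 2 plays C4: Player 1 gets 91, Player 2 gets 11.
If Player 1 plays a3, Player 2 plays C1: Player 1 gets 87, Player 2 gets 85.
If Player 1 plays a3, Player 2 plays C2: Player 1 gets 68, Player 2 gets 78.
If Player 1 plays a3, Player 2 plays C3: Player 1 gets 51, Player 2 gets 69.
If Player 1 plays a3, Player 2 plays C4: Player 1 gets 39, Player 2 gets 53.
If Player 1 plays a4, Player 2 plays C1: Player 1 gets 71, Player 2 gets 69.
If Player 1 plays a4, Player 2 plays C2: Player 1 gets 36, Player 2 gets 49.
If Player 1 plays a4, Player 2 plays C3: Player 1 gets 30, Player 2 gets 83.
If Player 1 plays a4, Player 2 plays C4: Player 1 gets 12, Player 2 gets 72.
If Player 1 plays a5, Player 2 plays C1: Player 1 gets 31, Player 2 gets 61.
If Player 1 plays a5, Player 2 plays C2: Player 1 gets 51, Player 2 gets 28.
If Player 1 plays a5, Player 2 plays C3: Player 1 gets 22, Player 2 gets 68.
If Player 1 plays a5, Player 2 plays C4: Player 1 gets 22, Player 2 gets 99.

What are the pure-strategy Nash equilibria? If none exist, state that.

For each player, find the best response to each opponent profile; mutual best responses are the pure NE.
Player 1 against C1: payoffs 66, 78, 87, 71, 31 → best response a3.
Player 1 against C2: payoffs 81, 89, 68, 36, 51 → best response a2.
Player 1 against C3: payoffs 89, 12, 51, 30, 22 → best response a1.
Player 1 against C4: payoffs 89, 91, 39, 12, 22 → best response a2.
Player 2 against a1: payoffs 36, 79, 76, 38 → best response C2.
Player 2 against a2: payoffs 24, 52, 40, 11 → best response C2.
Player 2 against a3: payoffs 85, 78, 69, 53 → best response C1.
Player 2 against a4: payoffs 69, 49, 83, 72 → best response C3.
Player 2 against a5: payoffs 61, 28, 68, 99 → best response C4.
Mutual best responses: (a2, C2); (a3, C1).

Pure-strategy Nash equilibria: (a2, C2); (a3, C1)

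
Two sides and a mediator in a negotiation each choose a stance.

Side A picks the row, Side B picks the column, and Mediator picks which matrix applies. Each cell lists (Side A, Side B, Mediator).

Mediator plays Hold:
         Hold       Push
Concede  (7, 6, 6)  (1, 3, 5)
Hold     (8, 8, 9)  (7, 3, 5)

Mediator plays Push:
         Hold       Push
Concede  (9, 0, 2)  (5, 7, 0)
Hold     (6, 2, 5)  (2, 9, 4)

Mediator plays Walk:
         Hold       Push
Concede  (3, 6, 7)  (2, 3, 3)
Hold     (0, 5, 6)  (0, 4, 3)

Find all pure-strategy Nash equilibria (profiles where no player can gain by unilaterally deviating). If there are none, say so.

Side A against (Hold, Hold): payoffs 7, 8 → best response Hold.
Side A against (Hold, Push): payoffs 9, 6 → best response Concede.
Side A against (Hold, Walk): payoffs 3, 0 → best response Concede.
Side A against (Push, Hold): payoffs 1, 7 → best response Hold.
Side A against (Push, Push): payoffs 5, 2 → best response Concede.
Side A against (Push, Walk): payoffs 2, 0 → best response Concede.
Side B against (Concede, Hold): payoffs 6, 3 → best response Hold.
Side B against (Concede, Push): payoffs 0, 7 → best response Push.
Side B against (Concede, Walk): payoffs 6, 3 → best response Hold.
Side B against (Hold, Hold): payoffs 8, 3 → best response Hold.
Side B against (Hold, Push): payoffs 2, 9 → best response Push.
Side B against (Hold, Walk): payoffs 5, 4 → best response Hold.
Mediator against (Concede, Hold): payoffs 6, 2, 7 → best response Walk.
Mediator against (Concede, Push): payoffs 5, 0, 3 → best response Hold.
Mediator against (Hold, Hold): payoffs 9, 5, 6 → best response Hold.
Mediator against (Hold, Push): payoffs 5, 4, 3 → best response Hold.
Mutual best responses: (Concede, Hold, Walk); (Hold, Hold, Hold).

Pure-strategy Nash equilibria: (Concede, Hold, Walk); (Hold, Hold, Hold)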